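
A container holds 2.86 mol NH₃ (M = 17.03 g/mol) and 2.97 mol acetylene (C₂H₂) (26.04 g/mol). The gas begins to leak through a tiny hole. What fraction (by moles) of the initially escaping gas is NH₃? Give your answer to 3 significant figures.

Rate_i ∝ x_i/√M_i (Graham's law weighted by mole fraction), so the effusate composition follows n_i/√M_i.
Mole fraction of NH₃ in the effusate = (n_NH₃/√M_NH₃) / (n_NH₃/√M_NH₃ + n_C₂H₂/√M_C₂H₂)
= (2.86/√17.03) / (2.86/√17.03 + 2.97/√26.04) = 0.6930/(0.6930 + 0.5820) = 0.544.

0.544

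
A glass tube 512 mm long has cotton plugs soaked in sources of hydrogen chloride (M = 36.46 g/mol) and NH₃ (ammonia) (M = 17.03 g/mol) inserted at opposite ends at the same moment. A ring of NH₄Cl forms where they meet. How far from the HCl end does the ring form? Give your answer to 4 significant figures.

207.9 mm

Distances travelled in equal time are proportional to diffusion rates, so d_HCl/d_NH₃ = √(M_NH₃/M_HCl) = √(17.03/36.46) = 0.6834.
With d_HCl + d_NH₃ = 512 mm, d_NH₃ = 512/(1 + 0.6834) = 304.1 mm.
d_HCl = 512 − 304.1 = 207.9 mm.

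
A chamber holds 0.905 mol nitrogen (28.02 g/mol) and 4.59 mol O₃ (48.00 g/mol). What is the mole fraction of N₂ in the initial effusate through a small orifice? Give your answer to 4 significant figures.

0.2051

Each component's effusion rate ∝ (its partial pressure)·(1/√M) ∝ n_i/√M_i.
Mole fraction of N₂ in the effusate = (n_N₂/√M_N₂) / (n_N₂/√M_N₂ + n_O₃/√M_O₃)
= (0.905/√28.02) / (0.905/√28.02 + 4.59/√48.00) = 0.1710/(0.1710 + 0.6625) = 0.2051.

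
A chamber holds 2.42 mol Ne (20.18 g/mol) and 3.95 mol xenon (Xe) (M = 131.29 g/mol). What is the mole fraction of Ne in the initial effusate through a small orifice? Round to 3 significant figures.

Rate_i ∝ x_i/√M_i (Graham's law weighted by mole fraction), so the effusate composition follows n_i/√M_i.
x_Ne(eff) = (n_Ne/√M_Ne) / (n_Ne/√M_Ne + n_Xe/√M_Xe)
= (2.42/√20.18) / (2.42/√20.18 + 3.95/√131.29) = 0.5387/(0.5387 + 0.3447) = 0.610.

0.610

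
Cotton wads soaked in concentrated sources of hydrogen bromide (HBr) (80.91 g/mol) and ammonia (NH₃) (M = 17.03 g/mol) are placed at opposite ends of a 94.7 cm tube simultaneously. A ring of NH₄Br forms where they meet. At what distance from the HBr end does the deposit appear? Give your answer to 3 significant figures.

The fronts meet when d_HBr + d_NH₃ = L with d_HBr/d_NH₃ = √(M_NH₃/M_HBr) (Graham's law). Here √(M_NH₃/M_HBr) = √(17.03/80.91) = 0.4588.
With d_HBr + d_NH₃ = 94.7 cm, d_NH₃ = 94.7/(1 + 0.4588) = 64.92 cm.
d_HBr = 94.7 − 64.92 = 29.8 cm.

29.8 cm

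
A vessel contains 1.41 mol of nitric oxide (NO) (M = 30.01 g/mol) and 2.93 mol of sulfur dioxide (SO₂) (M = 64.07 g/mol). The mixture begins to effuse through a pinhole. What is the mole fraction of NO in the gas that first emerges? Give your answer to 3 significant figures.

Rate_i ∝ x_i/√M_i (Graham's law weighted by mole fraction), so the effusate composition follows n_i/√M_i.
Mole fraction of NO in the effusate = (n_NO/√M_NO) / (n_NO/√M_NO + n_SO₂/√M_SO₂)
= (1.41/√30.01) / (1.41/√30.01 + 2.93/√64.07) = 0.2574/(0.2574 + 0.3660) = 0.413.

0.413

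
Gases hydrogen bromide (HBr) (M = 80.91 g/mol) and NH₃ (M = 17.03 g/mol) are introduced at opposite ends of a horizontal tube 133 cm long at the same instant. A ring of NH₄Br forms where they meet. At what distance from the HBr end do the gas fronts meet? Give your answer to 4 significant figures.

41.83 cm

The fronts meet when d_HBr + d_NH₃ = L with d_HBr/d_NH₃ = √(M_NH₃/M_HBr) (Graham's law). Here √(M_NH₃/M_HBr) = √(17.03/80.91) = 0.4588.
With d_HBr + d_NH₃ = 133 cm, d_NH₃ = 133/(1 + 0.4588) = 91.17 cm.
d_HBr = 133 − 91.17 = 41.83 cm.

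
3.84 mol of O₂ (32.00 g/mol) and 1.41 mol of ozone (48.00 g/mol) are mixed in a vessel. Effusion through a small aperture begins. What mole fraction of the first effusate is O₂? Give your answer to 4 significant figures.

The effusion rate of species i is ∝ p_i/√M_i ∝ n_i/√M_i.
So x_O₂ in the escaping gas = (n_O₂/√M_O₂) / Σ(n_i/√M_i)
= (3.84/√32.00) / (3.84/√32.00 + 1.41/√48.00) = 0.6788/(0.6788 + 0.2035) = 0.7693.

0.7693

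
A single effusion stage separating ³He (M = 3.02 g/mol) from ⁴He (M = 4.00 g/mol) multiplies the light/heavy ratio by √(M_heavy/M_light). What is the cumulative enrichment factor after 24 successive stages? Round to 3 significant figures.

29.1

Each stage multiplies the ratio by α = √(4.00/3.02), so after 24 stages the overall factor is α^24 = (4.00/3.02)^(24/2).
= 1.32450^12 = 29.1.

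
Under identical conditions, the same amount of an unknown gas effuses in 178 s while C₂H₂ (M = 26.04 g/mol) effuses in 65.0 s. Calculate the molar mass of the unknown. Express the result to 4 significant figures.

195.3 g/mol

By Graham's law, t_X/t_C₂H₂ = √(M_X/M_C₂H₂).
178/65.0 = 2.738 = √(M_X/26.04)
M_X = 26.04 × 2.738² = 26.04 × 7.499 = 195.3 g/mol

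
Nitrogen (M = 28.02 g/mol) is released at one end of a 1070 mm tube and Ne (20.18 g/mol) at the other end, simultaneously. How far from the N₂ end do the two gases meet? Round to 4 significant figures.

Graham's law gives d_N₂/d_Ne = rate_N₂/rate_Ne = √(M_Ne/M_N₂) = √(20.18/28.02) = 0.8486.
With d_N₂ + d_Ne = 1070 mm, d_Ne = 1070/(1 + 0.8486) = 578.8 mm.
d_N₂ = 1070 − 578.8 = 491.2 mm.

491.2 mm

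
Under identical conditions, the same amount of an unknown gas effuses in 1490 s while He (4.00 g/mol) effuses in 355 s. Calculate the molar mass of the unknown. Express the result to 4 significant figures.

Since effusion rate ∝ 1/√M, t_X/t_He = √(M_X/M_He).
1490/355 = 4.197 = √(M_X/4.00)
M_X = 4.00 × 4.197² = 4.00 × 17.62 = 70.47 g/mol

70.47 g/mol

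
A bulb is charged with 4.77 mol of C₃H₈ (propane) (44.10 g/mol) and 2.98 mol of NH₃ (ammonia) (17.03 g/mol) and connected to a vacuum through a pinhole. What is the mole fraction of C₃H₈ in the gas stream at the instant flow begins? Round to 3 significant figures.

Rate_i ∝ x_i/√M_i (Graham's law weighted by mole fraction), so the effusate composition follows n_i/√M_i.
x_C₃H₈(eff) = (n_C₃H₈/√M_C₃H₈) / (n_C₃H₈/√M_C₃H₈ + n_NH₃/√M_NH₃)
= (4.77/√44.10) / (4.77/√44.10 + 2.98/√17.03) = 0.7183/(0.7183 + 0.7221) = 0.499.

0.499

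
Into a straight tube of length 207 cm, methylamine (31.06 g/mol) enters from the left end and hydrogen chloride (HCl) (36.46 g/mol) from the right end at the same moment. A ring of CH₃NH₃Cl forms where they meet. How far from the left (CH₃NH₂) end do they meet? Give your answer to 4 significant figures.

Distances travelled in equal time are proportional to diffusion rates, so d_CH₃NH₂/d_HCl = √(M_HCl/M_CH₃NH₂) = √(36.46/31.06) = 1.083.
With d_CH₃NH₂ + d_HCl = 207 cm, d_HCl = 207/(1 + 1.083) = 99.35 cm.
d_CH₃NH₂ = 207 − 99.35 = 107.6 cm.

107.6 cm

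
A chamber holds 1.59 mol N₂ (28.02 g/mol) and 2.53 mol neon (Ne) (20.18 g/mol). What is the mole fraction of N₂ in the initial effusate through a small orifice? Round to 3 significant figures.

0.348

Each component's effusion rate ∝ (its partial pressure)·(1/√M) ∝ n_i/√M_i.
Mole fraction of N₂ in the effusate = (n_N₂/√M_N₂) / (n_N₂/√M_N₂ + n_Ne/√M_Ne)
= (1.59/√28.02) / (1.59/√28.02 + 2.53/√20.18) = 0.3004/(0.3004 + 0.5632) = 0.348.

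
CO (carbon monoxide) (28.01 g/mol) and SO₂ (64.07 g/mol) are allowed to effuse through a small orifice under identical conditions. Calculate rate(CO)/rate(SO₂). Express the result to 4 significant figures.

Graham's law gives rate_CO/rate_SO₂ = √(M_SO₂/M_CO) = √(64.07/28.01) = √2.287 = 1.512.

1.512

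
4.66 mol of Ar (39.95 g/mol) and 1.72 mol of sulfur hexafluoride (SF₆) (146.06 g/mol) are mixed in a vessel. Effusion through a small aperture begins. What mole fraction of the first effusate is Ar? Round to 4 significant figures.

Each component's effusion rate ∝ (its partial pressure)·(1/√M) ∝ n_i/√M_i.
Mole fraction of Ar in the effusate = (n_Ar/√M_Ar) / (n_Ar/√M_Ar + n_SF₆/√M_SF₆)
= (4.66/√39.95) / (4.66/√39.95 + 1.72/√146.06) = 0.7373/(0.7373 + 0.1423) = 0.8382.

0.8382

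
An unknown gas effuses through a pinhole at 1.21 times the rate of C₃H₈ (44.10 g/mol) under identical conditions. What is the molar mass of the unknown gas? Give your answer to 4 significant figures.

From Graham's law, rate_X/rate_C₃H₈ = √(M_C₃H₈/M_X).
1.21 = √(44.10/M_X)
M_X = 44.10 / 1.21² = 44.10 / 1.464 = 30.12 g/mol

30.12 g/mol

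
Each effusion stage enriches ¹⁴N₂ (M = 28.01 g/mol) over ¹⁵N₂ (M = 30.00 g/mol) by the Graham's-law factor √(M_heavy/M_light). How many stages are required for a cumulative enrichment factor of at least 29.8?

99

Single-stage factor α = √(30.00/28.01), so ln α = ½ ln(1.07105) = 0.03432.
Need α^N ≥ 29.8 ⇒ N ≥ ln(29.8) / ln α = 3.395 / 0.03432 = 98.91.
Rounding up, N = 99 stages.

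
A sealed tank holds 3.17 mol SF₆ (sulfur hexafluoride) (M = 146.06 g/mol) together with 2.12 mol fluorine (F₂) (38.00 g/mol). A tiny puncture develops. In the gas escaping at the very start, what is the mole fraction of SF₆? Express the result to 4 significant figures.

Rate_i ∝ x_i/√M_i (Graham's law weighted by mole fraction), so the effusate composition follows n_i/√M_i.
Mole fraction of SF₆ in the effusate = (n_SF₆/√M_SF₆) / (n_SF₆/√M_SF₆ + n_F₂/√M_F₂)
= (3.17/√146.06) / (3.17/√146.06 + 2.12/√38.00) = 0.2623/(0.2623 + 0.3439) = 0.4327.

0.4327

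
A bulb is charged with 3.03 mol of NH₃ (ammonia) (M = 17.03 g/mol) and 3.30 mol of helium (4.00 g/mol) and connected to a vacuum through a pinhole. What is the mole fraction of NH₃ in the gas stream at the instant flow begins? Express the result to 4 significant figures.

0.3080

The effusion rate of species i is ∝ p_i/√M_i ∝ n_i/√M_i.
x_NH₃(eff) = (n_NH₃/√M_NH₃) / (n_NH₃/√M_NH₃ + n_He/√M_He)
= (3.03/√17.03) / (3.03/√17.03 + 3.30/√4.00) = 0.7342/(0.7342 + 1.650) = 0.3080.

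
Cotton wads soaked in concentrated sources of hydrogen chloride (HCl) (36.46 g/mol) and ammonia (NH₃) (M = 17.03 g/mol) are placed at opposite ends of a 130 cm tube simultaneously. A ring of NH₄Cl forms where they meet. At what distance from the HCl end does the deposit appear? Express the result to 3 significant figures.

52.8 cm

Graham's law gives d_HCl/d_NH₃ = rate_HCl/rate_NH₃ = √(M_NH₃/M_HCl) = √(17.03/36.46) = 0.6834.
With d_HCl + d_NH₃ = 130 cm, d_NH₃ = 130/(1 + 0.6834) = 77.22 cm.
d_HCl = 130 − 77.22 = 52.8 cm.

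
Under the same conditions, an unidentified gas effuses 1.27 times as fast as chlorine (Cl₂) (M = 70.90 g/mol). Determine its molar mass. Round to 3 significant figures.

Since effusion rate ∝ 1/√M, rate_X/rate_Cl₂ = √(M_Cl₂/M_X).
1.27 = √(70.90/M_X)
M_X = 70.90 / 1.27² = 70.90 / 1.613 = 44.0 g/mol

44.0 g/mol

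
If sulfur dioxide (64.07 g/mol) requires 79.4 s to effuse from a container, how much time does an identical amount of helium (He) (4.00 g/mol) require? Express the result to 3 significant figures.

From Graham's law, t_He/t_SO₂ = √(M_He/M_SO₂) = √(4.00/64.07) = √0.06243 = 0.2499.
So the time for He is 79.4 × 0.2499 = 19.8 s.

19.8 s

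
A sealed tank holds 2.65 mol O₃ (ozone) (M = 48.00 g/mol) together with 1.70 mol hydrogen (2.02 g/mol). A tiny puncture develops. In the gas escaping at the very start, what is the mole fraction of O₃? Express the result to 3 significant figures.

Rate_i ∝ x_i/√M_i (Graham's law weighted by mole fraction), so the effusate composition follows n_i/√M_i.
So x_O₃ in the escaping gas = (n_O₃/√M_O₃) / Σ(n_i/√M_i)
= (2.65/√48.00) / (2.65/√48.00 + 1.70/√2.02) = 0.3825/(0.3825 + 1.196) = 0.242.

0.242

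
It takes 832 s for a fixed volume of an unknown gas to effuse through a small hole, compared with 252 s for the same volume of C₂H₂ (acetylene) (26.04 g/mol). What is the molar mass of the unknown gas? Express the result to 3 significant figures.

Since effusion rate ∝ 1/√M, t_X/t_C₂H₂ = √(M_X/M_C₂H₂).
832/252 = 3.302 = √(M_X/26.04)
M_X = 26.04 × 3.302² = 26.04 × 10.90 = 284 g/mol

284 g/mol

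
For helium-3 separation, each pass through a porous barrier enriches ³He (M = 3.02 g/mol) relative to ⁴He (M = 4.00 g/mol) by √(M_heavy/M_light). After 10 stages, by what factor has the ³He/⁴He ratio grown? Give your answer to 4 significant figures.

Overall factor = α^10 with α = √(4.00/3.02), i.e. (4.00/3.02)^(10/2).
= 1.32450^5 = 4.076.

4.076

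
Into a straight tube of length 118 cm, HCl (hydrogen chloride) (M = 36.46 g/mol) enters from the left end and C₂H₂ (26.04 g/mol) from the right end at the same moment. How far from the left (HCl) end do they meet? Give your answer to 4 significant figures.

54.05 cm

Graham's law gives d_HCl/d_C₂H₂ = rate_HCl/rate_C₂H₂ = √(M_C₂H₂/M_HCl) = √(26.04/36.46) = 0.8451.
With d_HCl + d_C₂H₂ = 118 cm, d_C₂H₂ = 118/(1 + 0.8451) = 63.95 cm.
d_HCl = 118 − 63.95 = 54.05 cm.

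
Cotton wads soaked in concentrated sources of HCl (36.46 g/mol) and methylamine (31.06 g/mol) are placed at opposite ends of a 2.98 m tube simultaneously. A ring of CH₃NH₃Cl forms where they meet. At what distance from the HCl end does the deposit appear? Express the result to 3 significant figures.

1.43 m

Graham's law gives d_HCl/d_CH₃NH₂ = rate_HCl/rate_CH₃NH₂ = √(M_CH₃NH₂/M_HCl) = √(31.06/36.46) = 0.9230.
With d_HCl + d_CH₃NH₂ = 2.98 m, d_CH₃NH₂ = 2.98/(1 + 0.9230) = 1.550 m.
d_HCl = 2.98 − 1.550 = 1.43 m.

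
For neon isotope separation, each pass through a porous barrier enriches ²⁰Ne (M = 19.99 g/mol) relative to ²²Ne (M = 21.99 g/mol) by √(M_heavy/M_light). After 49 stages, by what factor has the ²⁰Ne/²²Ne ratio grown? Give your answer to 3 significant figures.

10.3

The single-stage factor is √(M_heavy/M_light), so 49 stages give [√(21.99/19.99)]^49 = (21.99/19.99)^(49/2).
= 1.10005^(49/2) = 10.3.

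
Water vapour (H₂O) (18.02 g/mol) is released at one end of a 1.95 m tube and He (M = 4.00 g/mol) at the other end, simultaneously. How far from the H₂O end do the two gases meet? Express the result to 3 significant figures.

0.624 m

Graham's law gives d_H₂O/d_He = rate_H₂O/rate_He = √(M_He/M_H₂O) = √(4.00/18.02) = 0.4711.
With d_H₂O + d_He = 1.95 m, d_He = 1.95/(1 + 0.4711) = 1.326 m.
d_H₂O = 1.95 − 1.326 = 0.624 m.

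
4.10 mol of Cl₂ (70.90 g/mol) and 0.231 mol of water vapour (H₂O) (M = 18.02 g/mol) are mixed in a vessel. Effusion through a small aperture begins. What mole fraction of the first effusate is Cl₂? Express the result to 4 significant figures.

Each component's effusion rate ∝ (its partial pressure)·(1/√M) ∝ n_i/√M_i.
So x_Cl₂ in the escaping gas = (n_Cl₂/√M_Cl₂) / Σ(n_i/√M_i)
= (4.10/√70.90) / (4.10/√70.90 + 0.231/√18.02) = 0.4869/(0.4869 + 0.05442) = 0.8995.

0.8995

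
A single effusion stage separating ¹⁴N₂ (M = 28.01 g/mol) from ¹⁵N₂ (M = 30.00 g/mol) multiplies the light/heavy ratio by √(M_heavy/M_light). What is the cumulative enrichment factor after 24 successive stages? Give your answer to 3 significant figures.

2.28

After 24 stages the ratio has grown by (√(30.00/28.01))^24 = (30.00/28.01)^(24/2).
= 1.07105^12 = 2.28.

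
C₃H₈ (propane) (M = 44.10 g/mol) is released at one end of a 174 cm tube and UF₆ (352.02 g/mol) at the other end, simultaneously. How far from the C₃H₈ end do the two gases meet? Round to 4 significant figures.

In equal time, each gas travels a distance ∝ its rate ∝ 1/√M, so d_C₃H₈/d_UF₆ = √(M_UF₆/M_C₃H₈) = √(352.02/44.10) = 2.825.
With d_C₃H₈ + d_UF₆ = 174 cm, d_UF₆ = 174/(1 + 2.825) = 45.49 cm.
d_C₃H₈ = 174 − 45.49 = 128.5 cm.

128.5 cm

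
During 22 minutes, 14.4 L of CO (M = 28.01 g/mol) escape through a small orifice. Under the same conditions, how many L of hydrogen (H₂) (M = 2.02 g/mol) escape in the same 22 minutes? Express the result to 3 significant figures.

53.6 L

By Graham's law, rate_H₂/rate_CO = √(M_CO/M_H₂) = √(28.01/2.02) = √13.87 = 3.724.
So the volume for H₂ is 14.4 × 3.724 = 53.6 L.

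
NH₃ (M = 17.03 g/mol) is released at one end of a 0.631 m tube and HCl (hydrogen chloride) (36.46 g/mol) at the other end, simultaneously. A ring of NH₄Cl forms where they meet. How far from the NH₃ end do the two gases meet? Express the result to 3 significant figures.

0.375 m

The fronts meet when d_NH₃ + d_HCl = L with d_NH₃/d_HCl = √(M_HCl/M_NH₃) (Graham's law). Here √(M_HCl/M_NH₃) = √(36.46/17.03) = 1.463.
With d_NH₃ + d_HCl = 0.631 m, d_HCl = 0.631/(1 + 1.463) = 0.2562 m.
d_NH₃ = 0.631 − 0.2562 = 0.375 m.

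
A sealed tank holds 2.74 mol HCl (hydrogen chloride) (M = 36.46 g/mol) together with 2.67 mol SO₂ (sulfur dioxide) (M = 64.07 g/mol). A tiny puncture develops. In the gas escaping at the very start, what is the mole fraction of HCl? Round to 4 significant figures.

0.5763

Rate_i ∝ x_i/√M_i (Graham's law weighted by mole fraction), so the effusate composition follows n_i/√M_i.
So x_HCl in the escaping gas = (n_HCl/√M_HCl) / Σ(n_i/√M_i)
= (2.74/√36.46) / (2.74/√36.46 + 2.67/√64.07) = 0.4538/(0.4538 + 0.3336) = 0.5763.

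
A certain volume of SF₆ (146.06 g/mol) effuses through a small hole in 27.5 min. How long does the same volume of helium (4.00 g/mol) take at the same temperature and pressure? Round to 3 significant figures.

4.55 min

Using Graham's law: t_He/t_SF₆ = √(M_He/M_SF₆) = √(4.00/146.06) = √0.02739 = 0.1655.
So the time for He is 27.5 × 0.1655 = 4.55 min.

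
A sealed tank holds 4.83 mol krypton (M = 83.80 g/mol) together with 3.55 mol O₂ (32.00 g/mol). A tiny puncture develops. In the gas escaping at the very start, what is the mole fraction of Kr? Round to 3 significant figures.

Each component's effusion rate ∝ (its partial pressure)·(1/√M) ∝ n_i/√M_i.
x_Kr(eff) = (n_Kr/√M_Kr) / (n_Kr/√M_Kr + n_O₂/√M_O₂)
= (4.83/√83.80) / (4.83/√83.80 + 3.55/√32.00) = 0.5276/(0.5276 + 0.6276) = 0.457.

0.457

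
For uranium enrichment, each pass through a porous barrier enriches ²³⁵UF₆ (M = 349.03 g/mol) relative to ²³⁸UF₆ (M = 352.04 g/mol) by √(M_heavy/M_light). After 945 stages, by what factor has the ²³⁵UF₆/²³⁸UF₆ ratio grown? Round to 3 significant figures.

The single-stage factor is √(M_heavy/M_light), so 945 stages give [√(352.04/349.03)]^945 = (352.04/349.03)^(945/2).
= 1.00862^(945/2) = 57.8.

57.8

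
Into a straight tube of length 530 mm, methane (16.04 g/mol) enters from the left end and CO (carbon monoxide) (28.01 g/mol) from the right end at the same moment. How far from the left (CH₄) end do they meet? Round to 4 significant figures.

301.7 mm

The fronts meet when d_CH₄ + d_CO = L with d_CH₄/d_CO = √(M_CO/M_CH₄) (Graham's law). Here √(M_CO/M_CH₄) = √(28.01/16.04) = 1.321.
With d_CH₄ + d_CO = 530 mm, d_CO = 530/(1 + 1.321) = 228.3 mm.
d_CH₄ = 530 − 228.3 = 301.7 mm.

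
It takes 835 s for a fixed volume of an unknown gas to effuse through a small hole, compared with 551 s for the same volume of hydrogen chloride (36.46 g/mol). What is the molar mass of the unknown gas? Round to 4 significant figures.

83.73 g/mol

By Graham's law, t_X/t_HCl = √(M_X/M_HCl).
835/551 = 1.515 = √(M_X/36.46)
M_X = 36.46 × 1.515² = 36.46 × 2.297 = 83.73 g/mol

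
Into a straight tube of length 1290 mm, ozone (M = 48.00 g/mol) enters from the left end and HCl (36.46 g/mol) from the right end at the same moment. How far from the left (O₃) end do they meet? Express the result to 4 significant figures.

In equal time, each gas travels a distance ∝ its rate ∝ 1/√M, so d_O₃/d_HCl = √(M_HCl/M_O₃) = √(36.46/48.00) = 0.8715.
With d_O₃ + d_HCl = 1290 mm, d_HCl = 1290/(1 + 0.8715) = 689.3 mm.
d_O₃ = 1290 − 689.3 = 600.7 mm.

600.7 mm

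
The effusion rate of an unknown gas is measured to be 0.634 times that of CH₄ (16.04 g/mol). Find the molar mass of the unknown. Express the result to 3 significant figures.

Using Graham's law: rate_X/rate_CH₄ = √(M_CH₄/M_X).
0.634 = √(16.04/M_X)
M_X = 16.04 / 0.634² = 16.04 / 0.4020 = 39.9 g/mol

39.9 g/mol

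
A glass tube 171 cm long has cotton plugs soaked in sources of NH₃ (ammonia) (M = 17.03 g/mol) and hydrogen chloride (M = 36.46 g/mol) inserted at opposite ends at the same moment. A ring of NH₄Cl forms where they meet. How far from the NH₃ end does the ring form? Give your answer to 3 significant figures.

Distances travelled in equal time are proportional to diffusion rates, so d_NH₃/d_HCl = √(M_HCl/M_NH₃) = √(36.46/17.03) = 1.463.
With d_NH₃ + d_HCl = 171 cm, d_HCl = 171/(1 + 1.463) = 69.42 cm.
d_NH₃ = 171 − 69.42 = 102 cm.

102 cm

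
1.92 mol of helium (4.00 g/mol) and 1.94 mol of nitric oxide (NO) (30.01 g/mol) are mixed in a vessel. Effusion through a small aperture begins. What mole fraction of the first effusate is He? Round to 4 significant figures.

Rate_i ∝ x_i/√M_i (Graham's law weighted by mole fraction), so the effusate composition follows n_i/√M_i.
Mole fraction of He in the effusate = (n_He/√M_He) / (n_He/√M_He + n_NO/√M_NO)
= (1.92/√4.00) / (1.92/√4.00 + 1.94/√30.01) = 0.9600/(0.9600 + 0.3541) = 0.7305.

0.7305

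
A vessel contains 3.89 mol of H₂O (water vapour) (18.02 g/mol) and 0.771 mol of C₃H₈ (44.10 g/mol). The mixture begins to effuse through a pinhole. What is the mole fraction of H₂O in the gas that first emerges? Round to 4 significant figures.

The effusion rate of species i is ∝ p_i/√M_i ∝ n_i/√M_i.
Mole fraction of H₂O in the effusate = (n_H₂O/√M_H₂O) / (n_H₂O/√M_H₂O + n_C₃H₈/√M_C₃H₈)
= (3.89/√18.02) / (3.89/√18.02 + 0.771/√44.10) = 0.9164/(0.9164 + 0.1161) = 0.8876.

0.8876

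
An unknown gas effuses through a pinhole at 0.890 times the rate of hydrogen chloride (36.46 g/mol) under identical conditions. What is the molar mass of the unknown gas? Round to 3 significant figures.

Using Graham's law: rate_X/rate_HCl = √(M_HCl/M_X).
0.890 = √(36.46/M_X)
M_X = 36.46 / 0.890² = 36.46 / 0.7921 = 46.0 g/mol

46.0 g/mol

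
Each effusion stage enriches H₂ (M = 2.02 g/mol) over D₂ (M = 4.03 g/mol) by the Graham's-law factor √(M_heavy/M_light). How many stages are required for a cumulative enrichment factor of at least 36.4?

11

Single-stage factor α = √(4.03/2.02), so ln α = ½ ln(1.99505) = 0.3453.
Need α^N ≥ 36.4 ⇒ N ≥ ln(36.4) / ln α = 3.595 / 0.3453 = 10.41.
So at least 11 stages are needed.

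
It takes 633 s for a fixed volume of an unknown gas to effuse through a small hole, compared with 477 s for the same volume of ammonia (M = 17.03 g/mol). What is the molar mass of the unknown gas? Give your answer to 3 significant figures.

Using Graham's law: t_X/t_NH₃ = √(M_X/M_NH₃).
633/477 = 1.327 = √(M_X/17.03)
M_X = 17.03 × 1.327² = 17.03 × 1.761 = 30.0 g/mol

30.0 g/mol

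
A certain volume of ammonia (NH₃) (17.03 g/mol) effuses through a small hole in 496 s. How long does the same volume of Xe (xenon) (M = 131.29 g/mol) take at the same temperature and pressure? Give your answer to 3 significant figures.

1380 s

Since effusion rate ∝ 1/√M, t_Xe/t_NH₃ = √(M_Xe/M_NH₃) = √(131.29/17.03) = √7.709 = 2.777.
So the time for Xe is 496 × 2.777 = 1380 s.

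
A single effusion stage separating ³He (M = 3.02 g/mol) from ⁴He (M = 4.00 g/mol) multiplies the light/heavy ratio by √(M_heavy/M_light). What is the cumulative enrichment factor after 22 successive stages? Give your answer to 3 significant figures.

After 22 stages the ratio has grown by (√(4.00/3.02))^22 = (4.00/3.02)^(22/2).
= 1.32450^11 = 22.0.

22.0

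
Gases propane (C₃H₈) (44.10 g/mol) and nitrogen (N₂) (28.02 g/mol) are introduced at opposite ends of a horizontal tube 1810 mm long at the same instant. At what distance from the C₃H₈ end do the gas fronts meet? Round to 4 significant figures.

802.8 mm

In equal time, each gas travels a distance ∝ its rate ∝ 1/√M, so d_C₃H₈/d_N₂ = √(M_N₂/M_C₃H₈) = √(28.02/44.10) = 0.7971.
With d_C₃H₈ + d_N₂ = 1810 mm, d_N₂ = 1810/(1 + 0.7971) = 1007 mm.
d_C₃H₈ = 1810 − 1007 = 802.8 mm.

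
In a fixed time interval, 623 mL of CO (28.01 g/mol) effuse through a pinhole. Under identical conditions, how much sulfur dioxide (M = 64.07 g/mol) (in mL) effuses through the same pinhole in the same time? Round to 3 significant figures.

412 mL

Since effusion rate ∝ 1/√M, rate_SO₂/rate_CO = √(M_CO/M_SO₂) = √(28.01/64.07) = √0.4372 = 0.6612.
So the volume for SO₂ is 623 × 0.6612 = 412 mL.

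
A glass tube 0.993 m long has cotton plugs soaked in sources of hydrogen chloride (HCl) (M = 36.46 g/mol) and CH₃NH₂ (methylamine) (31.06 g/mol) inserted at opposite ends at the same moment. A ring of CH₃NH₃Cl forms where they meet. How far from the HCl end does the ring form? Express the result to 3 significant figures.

0.477 m

Distances travelled in equal time are proportional to diffusion rates, so d_HCl/d_CH₃NH₂ = √(M_CH₃NH₂/M_HCl) = √(31.06/36.46) = 0.9230.
With d_HCl + d_CH₃NH₂ = 0.993 m, d_CH₃NH₂ = 0.993/(1 + 0.9230) = 0.5164 m.
d_HCl = 0.993 − 0.5164 = 0.477 m.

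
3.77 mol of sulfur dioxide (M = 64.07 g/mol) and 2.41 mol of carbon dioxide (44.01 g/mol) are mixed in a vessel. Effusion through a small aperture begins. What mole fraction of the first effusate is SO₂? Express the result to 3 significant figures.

0.565

Each component's effusion rate ∝ (its partial pressure)·(1/√M) ∝ n_i/√M_i.
Mole fraction of SO₂ in the effusate = (n_SO₂/√M_SO₂) / (n_SO₂/√M_SO₂ + n_CO₂/√M_CO₂)
= (3.77/√64.07) / (3.77/√64.07 + 2.41/√44.01) = 0.4710/(0.4710 + 0.3633) = 0.565.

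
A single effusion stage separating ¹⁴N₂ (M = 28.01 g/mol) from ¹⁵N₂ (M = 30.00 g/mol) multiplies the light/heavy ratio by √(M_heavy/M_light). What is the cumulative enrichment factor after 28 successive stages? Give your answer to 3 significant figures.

2.61

After 28 stages the ratio has grown by (√(30.00/28.01))^28 = (30.00/28.01)^(28/2).
= 1.07105^14 = 2.61.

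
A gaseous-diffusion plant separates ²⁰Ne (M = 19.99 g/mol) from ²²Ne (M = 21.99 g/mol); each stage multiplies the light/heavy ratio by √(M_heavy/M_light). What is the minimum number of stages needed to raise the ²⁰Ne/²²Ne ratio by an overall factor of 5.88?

38

Single-stage factor α = √(21.99/19.99), so ln α = ½ ln(1.10005) = 0.04768.
Need α^N ≥ 5.88 ⇒ N ≥ ln(5.88) / ln α = 1.772 / 0.04768 = 37.16.
Rounding up, N = 38 stages.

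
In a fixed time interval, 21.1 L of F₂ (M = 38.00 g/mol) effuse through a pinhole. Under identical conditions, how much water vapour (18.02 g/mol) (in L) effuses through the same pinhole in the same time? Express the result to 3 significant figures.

30.6 L

Using Graham's law: rate_H₂O/rate_F₂ = √(M_F₂/M_H₂O) = √(38.00/18.02) = √2.109 = 1.452.
So the volume for H₂O is 21.1 × 1.452 = 30.6 L.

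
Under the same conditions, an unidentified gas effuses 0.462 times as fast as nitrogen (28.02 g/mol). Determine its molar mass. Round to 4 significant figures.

By Graham's law, rate_X/rate_N₂ = √(M_N₂/M_X).
0.462 = √(28.02/M_X)
M_X = 28.02 / 0.462² = 28.02 / 0.2134 = 131.3 g/mol

131.3 g/mol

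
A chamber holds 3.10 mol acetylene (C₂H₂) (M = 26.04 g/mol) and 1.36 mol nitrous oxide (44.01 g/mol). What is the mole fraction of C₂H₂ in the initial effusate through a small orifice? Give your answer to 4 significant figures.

0.7477

Rate_i ∝ x_i/√M_i (Graham's law weighted by mole fraction), so the effusate composition follows n_i/√M_i.
So x_C₂H₂ in the escaping gas = (n_C₂H₂/√M_C₂H₂) / Σ(n_i/√M_i)
= (3.10/√26.04) / (3.10/√26.04 + 1.36/√44.01) = 0.6075/(0.6075 + 0.2050) = 0.7477.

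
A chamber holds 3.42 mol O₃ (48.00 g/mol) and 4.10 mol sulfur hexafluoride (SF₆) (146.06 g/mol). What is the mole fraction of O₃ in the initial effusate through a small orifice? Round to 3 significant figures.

Effusion rate of each component ∝ n_i/√M_i (partial pressure × 1/√M).
Mole fraction of O₃ in the effusate = (n_O₃/√M_O₃) / (n_O₃/√M_O₃ + n_SF₆/√M_SF₆)
= (3.42/√48.00) / (3.42/√48.00 + 4.10/√146.06) = 0.4936/(0.4936 + 0.3392) = 0.593.

0.593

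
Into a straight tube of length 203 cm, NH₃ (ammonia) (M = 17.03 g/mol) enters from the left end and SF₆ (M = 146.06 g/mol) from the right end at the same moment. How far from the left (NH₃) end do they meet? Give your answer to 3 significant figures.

The fronts meet when d_NH₃ + d_SF₆ = L with d_NH₃/d_SF₆ = √(M_SF₆/M_NH₃) (Graham's law). Here √(M_SF₆/M_NH₃) = √(146.06/17.03) = 2.929.
With d_NH₃ + d_SF₆ = 203 cm, d_SF₆ = 203/(1 + 2.929) = 51.67 cm.
d_NH₃ = 203 − 51.67 = 151 cm.

151 cm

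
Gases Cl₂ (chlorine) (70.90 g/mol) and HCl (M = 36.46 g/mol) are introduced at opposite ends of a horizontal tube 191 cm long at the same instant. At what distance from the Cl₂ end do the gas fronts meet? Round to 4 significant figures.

79.77 cm

In equal time, each gas travels a distance ∝ its rate ∝ 1/√M, so d_Cl₂/d_HCl = √(M_HCl/M_Cl₂) = √(36.46/70.90) = 0.7171.
With d_Cl₂ + d_HCl = 191 cm, d_HCl = 191/(1 + 0.7171) = 111.2 cm.
d_Cl₂ = 191 − 111.2 = 79.77 cm.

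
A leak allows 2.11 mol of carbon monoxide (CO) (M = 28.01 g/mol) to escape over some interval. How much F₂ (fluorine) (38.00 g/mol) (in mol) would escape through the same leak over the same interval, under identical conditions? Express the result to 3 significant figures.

Since effusion rate ∝ 1/√M, rate_F₂/rate_CO = √(M_CO/M_F₂) = √(28.01/38.00) = √0.7371 = 0.8585.
So the amount for F₂ is 2.11 × 0.8585 = 1.81 mol.

1.81 mol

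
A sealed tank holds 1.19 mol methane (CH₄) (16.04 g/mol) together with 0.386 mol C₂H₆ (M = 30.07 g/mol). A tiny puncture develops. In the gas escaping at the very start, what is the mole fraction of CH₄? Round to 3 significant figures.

Effusion rate of each component ∝ n_i/√M_i (partial pressure × 1/√M).
x_CH₄(eff) = (n_CH₄/√M_CH₄) / (n_CH₄/√M_CH₄ + n_C₂H₆/√M_C₂H₆)
= (1.19/√16.04) / (1.19/√16.04 + 0.386/√30.07) = 0.2971/(0.2971 + 0.07039) = 0.808.

0.808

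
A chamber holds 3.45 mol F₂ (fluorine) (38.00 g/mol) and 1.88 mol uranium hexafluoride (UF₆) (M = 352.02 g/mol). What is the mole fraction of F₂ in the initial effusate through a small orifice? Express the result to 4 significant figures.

Rate_i ∝ x_i/√M_i (Graham's law weighted by mole fraction), so the effusate composition follows n_i/√M_i.
So x_F₂ in the escaping gas = (n_F₂/√M_F₂) / Σ(n_i/√M_i)
= (3.45/√38.00) / (3.45/√38.00 + 1.88/√352.02) = 0.5597/(0.5597 + 0.1002) = 0.8481.

0.8481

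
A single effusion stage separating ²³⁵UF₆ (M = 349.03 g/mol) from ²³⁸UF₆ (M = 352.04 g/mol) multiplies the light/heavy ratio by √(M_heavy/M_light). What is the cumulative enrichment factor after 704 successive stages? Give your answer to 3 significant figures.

20.5

Overall factor = α^704 with α = √(352.04/349.03), i.e. (352.04/349.03)^(704/2).
= 1.00862^352 = 20.5.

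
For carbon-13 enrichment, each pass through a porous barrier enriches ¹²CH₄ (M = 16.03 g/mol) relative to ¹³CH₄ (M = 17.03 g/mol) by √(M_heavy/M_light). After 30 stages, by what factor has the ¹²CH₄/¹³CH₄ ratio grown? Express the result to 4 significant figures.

After 30 stages the ratio has grown by (√(17.03/16.03))^30 = (17.03/16.03)^(30/2).
= 1.06238^15 = 2.479.

2.479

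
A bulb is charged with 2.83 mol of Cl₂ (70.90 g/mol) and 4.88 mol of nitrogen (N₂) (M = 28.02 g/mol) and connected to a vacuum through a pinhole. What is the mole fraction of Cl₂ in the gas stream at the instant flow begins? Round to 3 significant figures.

Each component's effusion rate ∝ (its partial pressure)·(1/√M) ∝ n_i/√M_i.
So x_Cl₂ in the escaping gas = (n_Cl₂/√M_Cl₂) / Σ(n_i/√M_i)
= (2.83/√70.90) / (2.83/√70.90 + 4.88/√28.02) = 0.3361/(0.3361 + 0.9219) = 0.267.

0.267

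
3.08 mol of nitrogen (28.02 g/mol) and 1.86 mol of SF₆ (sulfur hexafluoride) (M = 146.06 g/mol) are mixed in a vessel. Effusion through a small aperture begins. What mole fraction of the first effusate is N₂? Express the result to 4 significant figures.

The effusion rate of species i is ∝ p_i/√M_i ∝ n_i/√M_i.
x_N₂(eff) = (n_N₂/√M_N₂) / (n_N₂/√M_N₂ + n_SF₆/√M_SF₆)
= (3.08/√28.02) / (3.08/√28.02 + 1.86/√146.06) = 0.5819/(0.5819 + 0.1539) = 0.7908.

0.7908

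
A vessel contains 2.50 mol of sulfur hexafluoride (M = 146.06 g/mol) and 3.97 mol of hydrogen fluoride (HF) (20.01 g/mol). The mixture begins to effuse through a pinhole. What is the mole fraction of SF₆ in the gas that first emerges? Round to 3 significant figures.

Effusion rate of each component ∝ n_i/√M_i (partial pressure × 1/√M).
x_SF₆(eff) = (n_SF₆/√M_SF₆) / (n_SF₆/√M_SF₆ + n_HF/√M_HF)
= (2.50/√146.06) / (2.50/√146.06 + 3.97/√20.01) = 0.2069/(0.2069 + 0.8875) = 0.189.

0.189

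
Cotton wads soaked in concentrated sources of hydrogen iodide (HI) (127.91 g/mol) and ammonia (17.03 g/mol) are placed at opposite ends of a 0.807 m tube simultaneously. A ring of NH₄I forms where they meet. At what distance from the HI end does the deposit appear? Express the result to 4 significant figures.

In equal time, each gas travels a distance ∝ its rate ∝ 1/√M, so d_HI/d_NH₃ = √(M_NH₃/M_HI) = √(17.03/127.91) = 0.3649.
With d_HI + d_NH₃ = 0.807 m, d_NH₃ = 0.807/(1 + 0.3649) = 0.5913 m.
d_HI = 0.807 − 0.5913 = 0.2157 m.

0.2157 m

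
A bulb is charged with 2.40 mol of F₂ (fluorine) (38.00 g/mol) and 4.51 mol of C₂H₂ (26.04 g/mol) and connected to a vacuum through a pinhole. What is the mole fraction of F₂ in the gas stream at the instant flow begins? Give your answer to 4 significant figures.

0.3058

Effusion rate of each component ∝ n_i/√M_i (partial pressure × 1/√M).
So x_F₂ in the escaping gas = (n_F₂/√M_F₂) / Σ(n_i/√M_i)
= (2.40/√38.00) / (2.40/√38.00 + 4.51/√26.04) = 0.3893/(0.3893 + 0.8838) = 0.3058.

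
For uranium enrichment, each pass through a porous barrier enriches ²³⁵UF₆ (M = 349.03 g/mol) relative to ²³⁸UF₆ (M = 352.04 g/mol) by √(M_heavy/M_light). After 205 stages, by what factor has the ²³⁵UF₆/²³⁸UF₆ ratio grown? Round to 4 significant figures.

Each stage multiplies the ratio by α = √(352.04/349.03), so after 205 stages the overall factor is α^205 = (352.04/349.03)^(205/2).
= 1.00862^(205/2) = 2.411.

2.411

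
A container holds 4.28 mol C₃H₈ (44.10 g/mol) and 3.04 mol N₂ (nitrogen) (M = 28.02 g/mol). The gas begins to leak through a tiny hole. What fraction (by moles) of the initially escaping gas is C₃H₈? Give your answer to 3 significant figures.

0.529

Rate_i ∝ x_i/√M_i (Graham's law weighted by mole fraction), so the effusate composition follows n_i/√M_i.
x_C₃H₈(eff) = (n_C₃H₈/√M_C₃H₈) / (n_C₃H₈/√M_C₃H₈ + n_N₂/√M_N₂)
= (4.28/√44.10) / (4.28/√44.10 + 3.04/√28.02) = 0.6445/(0.6445 + 0.5743) = 0.529.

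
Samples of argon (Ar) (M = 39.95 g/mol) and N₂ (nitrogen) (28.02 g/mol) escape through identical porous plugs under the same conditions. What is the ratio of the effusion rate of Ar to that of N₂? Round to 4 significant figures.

Since effusion rate ∝ 1/√M, rate_Ar/rate_N₂ = √(M_N₂/M_Ar) = √(28.02/39.95) = √0.7014 = 0.8375.

0.8375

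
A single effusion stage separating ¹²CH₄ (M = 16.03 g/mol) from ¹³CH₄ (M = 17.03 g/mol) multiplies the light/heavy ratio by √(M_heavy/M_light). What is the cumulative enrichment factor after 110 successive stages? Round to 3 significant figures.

27.9

After 110 stages the ratio has grown by (√(17.03/16.03))^110 = (17.03/16.03)^(110/2).
= 1.06238^55 = 27.9.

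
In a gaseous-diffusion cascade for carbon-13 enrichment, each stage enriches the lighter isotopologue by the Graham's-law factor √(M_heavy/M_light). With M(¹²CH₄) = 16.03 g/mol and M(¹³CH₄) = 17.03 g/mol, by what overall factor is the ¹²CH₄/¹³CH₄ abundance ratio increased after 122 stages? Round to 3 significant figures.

40.1

Each stage multiplies the ratio by α = √(17.03/16.03), so after 122 stages the overall factor is α^122 = (17.03/16.03)^(122/2).
= 1.06238^61 = 40.1.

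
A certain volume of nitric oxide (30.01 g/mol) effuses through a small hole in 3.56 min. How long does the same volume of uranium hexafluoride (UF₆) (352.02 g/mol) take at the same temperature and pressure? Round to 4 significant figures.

12.19 min

Graham's law gives t_UF₆/t_NO = √(M_UF₆/M_NO) = √(352.02/30.01) = √11.73 = 3.425.
So the time for UF₆ is 3.56 × 3.425 = 12.19 min.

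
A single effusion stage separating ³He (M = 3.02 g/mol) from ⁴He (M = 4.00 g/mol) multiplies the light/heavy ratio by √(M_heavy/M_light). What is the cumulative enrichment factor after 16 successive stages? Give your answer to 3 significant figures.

After 16 stages the ratio has grown by (√(4.00/3.02))^16 = (4.00/3.02)^(16/2).
= 1.32450^8 = 9.47.

9.47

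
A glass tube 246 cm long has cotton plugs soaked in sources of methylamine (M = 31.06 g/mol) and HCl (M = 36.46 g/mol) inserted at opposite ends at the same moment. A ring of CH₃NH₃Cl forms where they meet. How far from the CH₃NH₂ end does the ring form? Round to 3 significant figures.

128 cm

Graham's law gives d_CH₃NH₂/d_HCl = rate_CH₃NH₂/rate_HCl = √(M_HCl/M_CH₃NH₂) = √(36.46/31.06) = 1.083.
With d_CH₃NH₂ + d_HCl = 246 cm, d_HCl = 246/(1 + 1.083) = 118.1 cm.
d_CH₃NH₂ = 246 − 118.1 = 128 cm.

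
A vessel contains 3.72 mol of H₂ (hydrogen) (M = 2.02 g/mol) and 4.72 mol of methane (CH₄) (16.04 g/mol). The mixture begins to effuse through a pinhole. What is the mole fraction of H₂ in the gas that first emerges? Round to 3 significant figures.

Each component's effusion rate ∝ (its partial pressure)·(1/√M) ∝ n_i/√M_i.
Mole fraction of H₂ in the effusate = (n_H₂/√M_H₂) / (n_H₂/√M_H₂ + n_CH₄/√M_CH₄)
= (3.72/√2.02) / (3.72/√2.02 + 4.72/√16.04) = 2.617/(2.617 + 1.179) = 0.690.

0.690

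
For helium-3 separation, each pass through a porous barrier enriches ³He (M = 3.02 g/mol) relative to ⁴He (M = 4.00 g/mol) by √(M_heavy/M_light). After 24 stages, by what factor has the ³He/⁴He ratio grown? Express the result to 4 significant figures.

29.15

Each stage multiplies the ratio by α = √(4.00/3.02), so after 24 stages the overall factor is α^24 = (4.00/3.02)^(24/2).
= 1.32450^12 = 29.15.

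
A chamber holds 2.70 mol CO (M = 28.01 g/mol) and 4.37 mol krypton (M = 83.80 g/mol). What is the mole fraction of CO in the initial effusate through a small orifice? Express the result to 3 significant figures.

The effusion rate of species i is ∝ p_i/√M_i ∝ n_i/√M_i.
So x_CO in the escaping gas = (n_CO/√M_CO) / Σ(n_i/√M_i)
= (2.70/√28.01) / (2.70/√28.01 + 4.37/√83.80) = 0.5102/(0.5102 + 0.4774) = 0.517.

0.517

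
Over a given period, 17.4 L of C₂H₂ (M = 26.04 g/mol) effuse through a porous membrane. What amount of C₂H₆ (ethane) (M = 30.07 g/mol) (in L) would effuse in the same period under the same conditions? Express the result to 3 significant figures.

Since effusion rate ∝ 1/√M, rate_C₂H₆/rate_C₂H₂ = √(M_C₂H₂/M_C₂H₆) = √(26.04/30.07) = √0.8660 = 0.9306.
So the volume for C₂H₆ is 17.4 × 0.9306 = 16.2 L.

16.2 L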